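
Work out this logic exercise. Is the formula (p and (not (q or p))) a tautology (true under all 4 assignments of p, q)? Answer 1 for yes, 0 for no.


Check all 4 assignments:
p=0, q=0: 0
p=0, q=1: 0
p=1, q=0: 0
p=1, q=1: 0
Satisfying count = 0/4.
Tautology iff count = 4: no.

0


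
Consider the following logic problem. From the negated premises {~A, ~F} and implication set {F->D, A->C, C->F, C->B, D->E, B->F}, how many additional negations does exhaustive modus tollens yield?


Initial negated facts: {~A, ~F}
Apply modus tollens to closure:
  ~F and C->F  =>  ~C
  ~F and B->F  =>  ~B
Final negated: {~A, ~B, ~C, ~F}
New negations: {~B, ~C}
Count = 2

2


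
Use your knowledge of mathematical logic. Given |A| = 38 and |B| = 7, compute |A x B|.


The Cartesian product A x B contains all ordered pairs (a, b).
|A x B| = |A| * |B| = 38 * 7 = 266

266


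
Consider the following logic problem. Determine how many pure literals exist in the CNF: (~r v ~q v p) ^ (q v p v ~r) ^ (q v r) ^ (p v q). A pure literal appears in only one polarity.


Check each variable for pure literal status:
p: pure positive
q: mixed (not pure)
r: mixed (not pure)
Pure literal count = 1

1


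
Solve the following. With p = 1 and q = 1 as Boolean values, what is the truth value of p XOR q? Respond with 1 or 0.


p = 1, q = 1
Operation: p XOR q
Evaluate: 1 XOR 1 = 0

0


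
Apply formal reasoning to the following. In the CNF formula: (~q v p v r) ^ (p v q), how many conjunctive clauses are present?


A CNF formula is a conjunction of clauses.
Clauses are separated by ^.
Counting the conjuncts: 2 clauses.

2


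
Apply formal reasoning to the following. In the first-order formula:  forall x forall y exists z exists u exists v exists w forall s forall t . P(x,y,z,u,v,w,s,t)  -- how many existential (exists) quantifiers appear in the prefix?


Quantifier prefix: forall x forall y exists z exists u exists v exists w forall s forall t
Mark each quantifier type:
  U U E E E E U U
Universal count = 4, Existential count = 4
Asked for existential (exists) quantifiers: 4

4


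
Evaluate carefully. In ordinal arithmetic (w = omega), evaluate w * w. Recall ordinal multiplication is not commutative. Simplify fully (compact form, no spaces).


Compute w * w.
Ordinal * is associative and left-distributive over +, but NOT commutative; for finite n>1, n*w = w but w*n stays w*n.
w * w = w^2 by definition.
Result = w^2

w^2


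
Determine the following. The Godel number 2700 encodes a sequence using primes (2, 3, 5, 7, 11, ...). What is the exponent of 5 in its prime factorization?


Factorize 2700 by dividing by 5 repeatedly.
Division steps: 5 divides 2700 exactly 2 time(s).
Exponent of 5 = 2

2


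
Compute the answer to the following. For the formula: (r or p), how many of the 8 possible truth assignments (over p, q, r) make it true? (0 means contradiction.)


Check all 8 assignments:
p=0, q=0, r=0: 0
p=0, q=0, r=1: 1
p=0, q=1, r=0: 0
p=0, q=1, r=1: 1
p=1, q=0, r=0: 1
p=1, q=0, r=1: 1
p=1, q=1, r=0: 1
p=1, q=1, r=1: 1
Count of True = 6

6


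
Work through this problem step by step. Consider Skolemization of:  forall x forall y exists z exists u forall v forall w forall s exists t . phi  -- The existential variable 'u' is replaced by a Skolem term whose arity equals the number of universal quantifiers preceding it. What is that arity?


Quantifier prefix: forall x forall y exists z exists u forall v forall w forall s exists t
'u' is existentially quantified at position 4.
Universal variables preceding it: x, y
Skolem function arity = 2

2


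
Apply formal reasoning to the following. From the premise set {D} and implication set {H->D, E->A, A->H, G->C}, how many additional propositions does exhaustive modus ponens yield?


Initial facts: {D}
Apply modus ponens to closure:
  (no implication fires)
Final known: {D}
New propositions: {(none)}
Count = 0

0


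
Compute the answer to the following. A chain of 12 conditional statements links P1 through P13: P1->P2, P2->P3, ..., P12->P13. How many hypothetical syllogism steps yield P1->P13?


With 12 implications in a chain connecting 13 propositions:
P1->P2, P2->P3, ..., P12->P13
Steps needed = (number of implications) - 1 = 12 - 1 = 11

11


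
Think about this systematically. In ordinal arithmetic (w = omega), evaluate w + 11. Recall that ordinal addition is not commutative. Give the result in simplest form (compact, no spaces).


Compute w + 11.
Ordinal + is associative but NOT commutative; for finite n>0, n + w = w but w + n stays w+n.
w + 11 is already in normal form (a successor ordinal beyond w).
Result = w+11

w+11


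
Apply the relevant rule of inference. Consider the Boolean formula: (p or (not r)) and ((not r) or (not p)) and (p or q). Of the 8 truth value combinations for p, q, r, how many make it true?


Evaluate all 8 assignments for p, q, r:
p=0, q=0, r=0: 0
p=0, q=0, r=1: 0
p=0, q=1, r=0: 1
p=0, q=1, r=1: 0
p=1, q=0, r=0: 1
p=1, q=0, r=1: 0
p=1, q=1, r=0: 1
p=1, q=1, r=1: 0
Satisfying count = 3

3


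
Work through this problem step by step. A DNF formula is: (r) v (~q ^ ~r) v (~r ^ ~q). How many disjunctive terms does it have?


A DNF formula is a disjunction of terms (conjunctions).
Terms are separated by v.
Counting the disjuncts: 3 terms.

3


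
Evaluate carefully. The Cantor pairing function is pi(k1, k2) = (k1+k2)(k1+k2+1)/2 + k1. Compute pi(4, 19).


k1 + k2 = 23
(k1+k2)(k1+k2+1)/2 = 23 * 24 / 2 = 276
pi = 276 + 4 = 280

280


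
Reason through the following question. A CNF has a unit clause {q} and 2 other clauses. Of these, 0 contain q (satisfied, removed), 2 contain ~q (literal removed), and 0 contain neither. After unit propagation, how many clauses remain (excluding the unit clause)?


Satisfied (removed): 0
Shortened (remain): 2
Unchanged (remain): 0
Remaining = 2 + 0 = 2

2


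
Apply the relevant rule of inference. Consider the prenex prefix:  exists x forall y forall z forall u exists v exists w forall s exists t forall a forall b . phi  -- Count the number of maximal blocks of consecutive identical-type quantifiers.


Quantifier-type sequence: E A A A E E A E A A  (A=forall, E=exists)
Group into maximal same-type runs:
  Ex1 | Ax3 | Ex2 | Ax1 | Ex1 | Ax2
Number of blocks = 6

6


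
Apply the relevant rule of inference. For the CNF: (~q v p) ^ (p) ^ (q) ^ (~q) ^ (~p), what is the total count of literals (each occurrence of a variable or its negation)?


Counting literals in each clause:
Clause 1: 2 literal(s)
Clause 2: 1 literal(s)
Clause 3: 1 literal(s)
Clause 4: 1 literal(s)
Clause 5: 1 literal(s)
Total = 6

6


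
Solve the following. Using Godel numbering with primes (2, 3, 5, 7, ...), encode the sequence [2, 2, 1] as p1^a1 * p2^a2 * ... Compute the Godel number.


Encode each element as an exponent of the corresponding prime:
  2^2 = 4
  3^2 = 9
  5^1 = 5
Product = 4 * 9 * 5 = 180

180


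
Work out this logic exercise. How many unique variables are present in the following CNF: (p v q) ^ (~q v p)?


Identify each variable that appears in the formula.
Variables found: p, q
Count = 2

2


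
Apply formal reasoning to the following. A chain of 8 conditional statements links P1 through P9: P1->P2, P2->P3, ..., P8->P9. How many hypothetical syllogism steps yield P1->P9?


With 8 implications in a chain connecting 9 propositions:
P1->P2, P2->P3, ..., P8->P9
Steps needed = (number of implications) - 1 = 8 - 1 = 7

7


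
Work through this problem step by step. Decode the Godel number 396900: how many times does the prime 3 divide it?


Factorize 396900 by dividing by 3 repeatedly.
Division steps: 3 divides 396900 exactly 4 time(s).
Exponent of 3 = 4

4


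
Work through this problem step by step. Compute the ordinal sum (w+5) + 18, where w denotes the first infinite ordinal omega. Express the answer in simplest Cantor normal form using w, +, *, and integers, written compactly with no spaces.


Compute (w+5) + 18.
Ordinal + is associative but NOT commutative; for finite n>0, n + w = w but w + n stays w+n.
By associativity: (w+5) + 18 = w + (5+18) = w+23.
Result = w+23

w+23


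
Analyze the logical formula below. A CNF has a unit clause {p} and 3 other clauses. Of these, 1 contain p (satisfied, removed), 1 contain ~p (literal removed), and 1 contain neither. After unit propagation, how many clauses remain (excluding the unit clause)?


Satisfied (removed): 1
Shortened (remain): 1
Unchanged (remain): 1
Remaining = 1 + 1 = 2

2


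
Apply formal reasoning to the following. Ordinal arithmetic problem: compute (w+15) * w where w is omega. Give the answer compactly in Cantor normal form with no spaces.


Compute (w+15) * w.
Ordinal * is associative and left-distributive over +, but NOT commutative; for finite n>1, n*w = w but w*n stays w*n.
(w+15) * w = sup{(w+15)*k : k<w} = sup{w*k+15} = w^2 (the +15 tail is absorbed in the limit).
Result = w^2

w^2


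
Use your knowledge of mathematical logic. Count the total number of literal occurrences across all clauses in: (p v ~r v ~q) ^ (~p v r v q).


Counting literals in each clause:
Clause 1: 3 literal(s)
Clause 2: 3 literal(s)
Total = 6

6


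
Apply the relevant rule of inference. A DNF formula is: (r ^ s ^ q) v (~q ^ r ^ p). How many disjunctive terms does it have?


A DNF formula is a disjunction of terms (conjunctions).
Terms are separated by v.
Counting the disjuncts: 2 terms.

2


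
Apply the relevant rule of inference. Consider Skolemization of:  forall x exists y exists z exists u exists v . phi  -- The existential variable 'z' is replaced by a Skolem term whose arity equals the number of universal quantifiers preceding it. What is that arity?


Quantifier prefix: forall x exists y exists z exists u exists v
'z' is existentially quantified at position 3.
Universal variables preceding it: x
Skolem function arity = 1

1


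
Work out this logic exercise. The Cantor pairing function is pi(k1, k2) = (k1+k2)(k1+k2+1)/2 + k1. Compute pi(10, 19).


k1 + k2 = 29
(k1+k2)(k1+k2+1)/2 = 29 * 30 / 2 = 435
pi = 435 + 10 = 445

445


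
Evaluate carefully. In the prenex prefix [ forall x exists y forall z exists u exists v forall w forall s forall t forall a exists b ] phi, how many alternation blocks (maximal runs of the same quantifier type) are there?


Quantifier-type sequence: A E A E E A A A A E  (A=forall, E=exists)
Group into maximal same-type runs:
  Ax1 | Ex1 | Ax1 | Ex2 | Ax4 | Ex1
Number of blocks = 6

6


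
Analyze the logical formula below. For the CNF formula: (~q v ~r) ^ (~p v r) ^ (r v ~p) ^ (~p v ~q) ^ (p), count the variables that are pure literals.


Check each variable for pure literal status:
p: mixed (not pure)
q: pure negative
r: mixed (not pure)
Pure literal count = 1

1


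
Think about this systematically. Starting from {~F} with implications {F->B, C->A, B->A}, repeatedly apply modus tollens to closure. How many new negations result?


Initial negated facts: {~F}
Apply modus tollens to closure:
  (no implication fires)
Final negated: {~F}
New negations: {(none)}
Count = 0

0


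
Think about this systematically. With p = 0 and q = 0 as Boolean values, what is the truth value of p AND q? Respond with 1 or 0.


p = 0, q = 0
Operation: p AND q
Evaluate: 0 AND 0 = 0

0


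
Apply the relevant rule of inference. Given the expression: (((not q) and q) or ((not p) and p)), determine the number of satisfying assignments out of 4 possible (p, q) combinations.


Check all 4 assignments:
p=0, q=0: 0
p=0, q=1: 0
p=1, q=0: 0
p=1, q=1: 0
Count of True = 0

0


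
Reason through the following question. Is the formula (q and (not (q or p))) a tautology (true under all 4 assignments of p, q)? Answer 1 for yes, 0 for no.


Check all 4 assignments:
p=0, q=0: 0
p=0, q=1: 0
p=1, q=0: 0
p=1, q=1: 0
Satisfying count = 0/4.
Tautology iff count = 4: no.

0


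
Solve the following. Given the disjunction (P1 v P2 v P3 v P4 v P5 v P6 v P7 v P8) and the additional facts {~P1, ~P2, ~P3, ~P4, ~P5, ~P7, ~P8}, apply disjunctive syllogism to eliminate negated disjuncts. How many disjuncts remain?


Original disjuncts (8): P1, P2, P3, P4, P5, P6, P7, P8
Negated (eliminate): ~P1, ~P2, ~P3, ~P4, ~P5, ~P7, ~P8
Remaining disjuncts: P6
Count = 8 - 7 = 1

1


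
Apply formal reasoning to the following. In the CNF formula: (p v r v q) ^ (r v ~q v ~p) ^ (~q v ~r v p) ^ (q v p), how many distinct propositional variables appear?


Identify each variable that appears in the formula.
Variables found: p, q, r
Count = 3

3


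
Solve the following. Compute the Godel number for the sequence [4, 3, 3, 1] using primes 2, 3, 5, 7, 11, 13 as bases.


Encode each element as an exponent of the corresponding prime:
  2^4 = 16
  3^3 = 27
  5^3 = 125
  7^1 = 7
Product = 16 * 27 * 125 * 7 = 378000

378000


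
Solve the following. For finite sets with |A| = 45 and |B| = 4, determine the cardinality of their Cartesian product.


The Cartesian product A x B contains all ordered pairs (a, b).
|A x B| = |A| * |B| = 45 * 4 = 180

180


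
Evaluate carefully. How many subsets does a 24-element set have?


The power set of a set with n elements has 2^n elements.
|P(S)| = 2^24 = 16777216

16777216


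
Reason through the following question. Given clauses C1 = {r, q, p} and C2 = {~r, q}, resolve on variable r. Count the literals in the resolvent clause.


Remove r from C1 and ~r from C2.
C1 remainder: {q, p}
C2 remainder: {q}
Union (resolvent): {p, q}
Resolvent has 2 literal(s).

2


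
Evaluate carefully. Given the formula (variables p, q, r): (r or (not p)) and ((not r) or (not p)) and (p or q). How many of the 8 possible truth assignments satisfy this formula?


Evaluate all 8 assignments for p, q, r:
p=0, q=0, r=0: 0
p=0, q=0, r=1: 0
p=0, q=1, r=0: 1
p=0, q=1, r=1: 1
p=1, q=0, r=0: 0
p=1, q=0, r=1: 0
p=1, q=1, r=0: 0
p=1, q=1, r=1: 0
Satisfying count = 2

2


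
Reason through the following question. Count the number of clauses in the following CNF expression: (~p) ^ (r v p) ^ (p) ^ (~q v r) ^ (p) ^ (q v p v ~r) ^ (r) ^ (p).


A CNF formula is a conjunction of clauses.
Clauses are separated by ^.
Counting the conjuncts: 8 clauses.

8


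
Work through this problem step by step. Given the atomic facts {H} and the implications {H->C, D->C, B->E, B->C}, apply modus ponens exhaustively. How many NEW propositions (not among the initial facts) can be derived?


Initial facts: {H}
Apply modus ponens to closure:
  H and H->C  =>  C
Final known: {C, H}
New propositions: {C}
Count = 1

1


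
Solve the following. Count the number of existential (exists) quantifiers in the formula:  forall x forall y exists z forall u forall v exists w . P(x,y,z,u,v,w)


Quantifier prefix: forall x forall y exists z forall u forall v exists w
Mark each quantifier type:
  U U E U U E
Universal count = 4, Existential count = 2
Asked for existential (exists) quantifiers: 2

2


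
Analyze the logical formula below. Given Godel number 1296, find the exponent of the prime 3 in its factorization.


Factorize 1296 by dividing by 3 repeatedly.
Division steps: 3 divides 1296 exactly 4 time(s).
Exponent of 3 = 4

4


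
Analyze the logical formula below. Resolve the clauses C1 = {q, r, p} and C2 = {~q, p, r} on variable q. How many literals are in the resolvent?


Remove q from C1 and ~q from C2.
C1 remainder: {r, p}
C2 remainder: {p, r}
Union (resolvent): {p, r}
Resolvent has 2 literal(s).

2


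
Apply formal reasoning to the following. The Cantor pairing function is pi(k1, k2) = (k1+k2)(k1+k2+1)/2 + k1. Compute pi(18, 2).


k1 + k2 = 20
(k1+k2)(k1+k2+1)/2 = 20 * 21 / 2 = 210
pi = 210 + 18 = 228

228


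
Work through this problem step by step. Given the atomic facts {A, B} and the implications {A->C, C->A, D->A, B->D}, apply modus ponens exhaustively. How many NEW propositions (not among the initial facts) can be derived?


Initial facts: {A, B}
Apply modus ponens to closure:
  A and A->C  =>  C
  B and B->D  =>  D
Final known: {A, B, C, D}
New propositions: {C, D}
Count = 2

2


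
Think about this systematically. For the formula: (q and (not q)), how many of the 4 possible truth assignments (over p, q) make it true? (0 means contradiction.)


Check all 4 assignments:
p=0, q=0: 0
p=0, q=1: 0
p=1, q=0: 0
p=1, q=1: 0
Count of True = 0

0


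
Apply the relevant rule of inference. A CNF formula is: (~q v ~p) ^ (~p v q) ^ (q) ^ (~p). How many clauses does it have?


A CNF formula is a conjunction of clauses.
Clauses are separated by ^.
Counting the conjuncts: 4 clauses.

4


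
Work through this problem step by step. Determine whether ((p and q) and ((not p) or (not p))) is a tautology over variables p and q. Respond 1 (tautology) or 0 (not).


Check all 4 assignments:
p=0, q=0: 0
p=0, q=1: 0
p=1, q=0: 0
p=1, q=1: 0
Satisfying count = 0/4.
Tautology iff count = 4: no.

0


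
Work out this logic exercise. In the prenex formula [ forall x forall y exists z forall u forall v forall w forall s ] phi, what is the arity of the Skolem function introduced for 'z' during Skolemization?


Quantifier prefix: forall x forall y exists z forall u forall v forall w forall s
'z' is existentially quantified at position 3.
Universal variables preceding it: x, y
Skolem function arity = 2

2


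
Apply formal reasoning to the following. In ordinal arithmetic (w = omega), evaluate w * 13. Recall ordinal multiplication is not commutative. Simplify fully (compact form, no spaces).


Compute w * 13.
Ordinal * is associative and left-distributive over +, but NOT commutative; for finite n>1, n*w = w but w*n stays w*n.
w * 13 means 13 copies of w concatenated: w*13.
Result = w*13

w*13


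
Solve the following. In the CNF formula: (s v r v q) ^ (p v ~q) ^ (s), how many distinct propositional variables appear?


Identify each variable that appears in the formula.
Variables found: p, q, r, s
Count = 4

4


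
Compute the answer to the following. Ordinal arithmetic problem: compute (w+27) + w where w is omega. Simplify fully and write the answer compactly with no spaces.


Compute (w+27) + w.
Ordinal + is associative but NOT commutative; for finite n>0, n + w = w but w + n stays w+n.
(w+27) + w = w + (27+w) = w + w = w*2 (the finite tail 27 is absorbed by the right w).
Result = w*2

w*2


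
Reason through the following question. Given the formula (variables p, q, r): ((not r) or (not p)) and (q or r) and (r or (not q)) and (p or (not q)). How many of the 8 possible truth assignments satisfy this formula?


Evaluate all 8 assignments for p, q, r:
p=0, q=0, r=0: 0
p=0, q=0, r=1: 1
p=0, q=1, r=0: 0
p=0, q=1, r=1: 0
p=1, q=0, r=0: 0
p=1, q=0, r=1: 0
p=1, q=1, r=0: 0
p=1, q=1, r=1: 0
Satisfying count = 1

1


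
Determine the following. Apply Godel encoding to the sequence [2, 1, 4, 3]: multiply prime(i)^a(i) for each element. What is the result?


Encode each element as an exponent of the corresponding prime:
  2^2 = 4
  3^1 = 3
  5^4 = 625
  7^3 = 343
Product = 4 * 3 * 625 * 343 = 2572500

2572500


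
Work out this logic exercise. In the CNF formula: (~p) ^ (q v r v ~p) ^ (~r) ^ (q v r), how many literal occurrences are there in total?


Counting literals in each clause:
Clause 1: 1 literal(s)
Clause 2: 3 literal(s)
Clause 3: 1 literal(s)
Clause 4: 2 literal(s)
Total = 7

7


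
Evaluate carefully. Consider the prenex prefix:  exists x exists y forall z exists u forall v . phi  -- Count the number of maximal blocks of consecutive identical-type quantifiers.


Quantifier-type sequence: E E A E A  (A=forall, E=exists)
Group into maximal same-type runs:
  Ex2 | Ax1 | Ex1 | Ax1
Number of blocks = 4

4


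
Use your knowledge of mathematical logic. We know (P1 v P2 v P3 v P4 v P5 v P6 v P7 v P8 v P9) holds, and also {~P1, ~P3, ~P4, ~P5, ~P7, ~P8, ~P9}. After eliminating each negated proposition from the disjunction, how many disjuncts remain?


Original disjuncts (9): P1, P2, P3, P4, P5, P6, P7, P8, P9
Negated (eliminate): ~P1, ~P3, ~P4, ~P5, ~P7, ~P8, ~P9
Remaining disjuncts: P2, P6
Count = 9 - 7 = 2

2


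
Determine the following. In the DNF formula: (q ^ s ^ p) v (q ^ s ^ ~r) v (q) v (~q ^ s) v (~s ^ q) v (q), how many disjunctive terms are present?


A DNF formula is a disjunction of terms (conjunctions).
Terms are separated by v.
Counting the disjuncts: 6 terms.

6


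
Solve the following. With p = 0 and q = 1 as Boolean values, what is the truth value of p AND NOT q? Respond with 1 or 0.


p = 0, q = 1
Operation: p AND NOT q
Evaluate: 0 AND NOT 1 = 0

0


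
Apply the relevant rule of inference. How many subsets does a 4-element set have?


The power set of a set with n elements has 2^n elements.
|P(S)| = 2^4 = 16

16


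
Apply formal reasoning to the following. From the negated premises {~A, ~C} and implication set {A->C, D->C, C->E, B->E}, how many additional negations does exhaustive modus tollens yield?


Initial negated facts: {~A, ~C}
Apply modus tollens to closure:
  ~C and D->C  =>  ~D
Final negated: {~A, ~C, ~D}
New negations: {~D}
Count = 1

1


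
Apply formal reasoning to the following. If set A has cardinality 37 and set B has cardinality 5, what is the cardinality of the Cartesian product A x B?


The Cartesian product A x B contains all ordered pairs (a, b).
|A x B| = |A| * |B| = 37 * 5 = 185

185


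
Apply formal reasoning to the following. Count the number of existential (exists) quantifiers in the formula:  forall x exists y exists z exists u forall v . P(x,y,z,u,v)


Quantifier prefix: forall x exists y exists z exists u forall v
Mark each quantifier type:
  U E E E U
Universal count = 2, Existential count = 3
Asked for existential (exists) quantifiers: 3

3


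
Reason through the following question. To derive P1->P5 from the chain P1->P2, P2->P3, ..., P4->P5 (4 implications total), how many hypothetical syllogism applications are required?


With 4 implications in a chain connecting 5 propositions:
P1->P2, P2->P3, ..., P4->P5
Steps needed = (number of implications) - 1 = 4 - 1 = 3

3


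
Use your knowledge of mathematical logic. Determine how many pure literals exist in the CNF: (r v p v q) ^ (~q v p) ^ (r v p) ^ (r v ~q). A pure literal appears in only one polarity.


Check each variable for pure literal status:
p: pure positive
q: mixed (not pure)
r: pure positive
Pure literal count = 2

2


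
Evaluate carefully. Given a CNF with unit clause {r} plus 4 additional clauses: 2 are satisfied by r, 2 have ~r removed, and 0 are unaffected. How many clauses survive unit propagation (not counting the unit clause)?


Satisfied (removed): 2
Shortened (remain): 2
Unchanged (remain): 0
Remaining = 2 + 0 = 2

2


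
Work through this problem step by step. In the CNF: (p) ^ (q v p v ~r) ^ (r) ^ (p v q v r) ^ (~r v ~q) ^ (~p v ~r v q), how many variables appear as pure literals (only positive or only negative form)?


Check each variable for pure literal status:
p: mixed (not pure)
q: mixed (not pure)
r: mixed (not pure)
Pure literal count = 0

0


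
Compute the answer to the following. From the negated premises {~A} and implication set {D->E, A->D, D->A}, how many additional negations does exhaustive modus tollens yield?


Initial negated facts: {~A}
Apply modus tollens to closure:
  ~A and D->A  =>  ~D
Final negated: {~A, ~D}
New negations: {~D}
Count = 1

1


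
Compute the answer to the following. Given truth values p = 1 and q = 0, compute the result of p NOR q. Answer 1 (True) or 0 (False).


p = 1, q = 0
Operation: p NOR q
Evaluate: 1 NOR 0 = 0

0


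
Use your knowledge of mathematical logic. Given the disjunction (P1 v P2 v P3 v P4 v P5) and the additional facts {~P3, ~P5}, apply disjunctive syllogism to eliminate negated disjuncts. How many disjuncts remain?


Original disjuncts (5): P1, P2, P3, P4, P5
Negated (eliminate): ~P3, ~P5
Remaining disjuncts: P1, P2, P4
Count = 5 - 2 = 3

3


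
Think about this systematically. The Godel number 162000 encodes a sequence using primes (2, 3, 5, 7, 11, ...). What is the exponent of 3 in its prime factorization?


Factorize 162000 by dividing by 3 repeatedly.
Division steps: 3 divides 162000 exactly 4 time(s).
Exponent of 3 = 4

4


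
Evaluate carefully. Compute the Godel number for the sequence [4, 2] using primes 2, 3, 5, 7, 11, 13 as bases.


Encode each element as an exponent of the corresponding prime:
  2^4 = 16
  3^2 = 9
Product = 16 * 9 = 144

144


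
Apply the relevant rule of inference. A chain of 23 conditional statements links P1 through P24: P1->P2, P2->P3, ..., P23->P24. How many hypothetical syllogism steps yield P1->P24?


With 23 implications in a chain connecting 24 propositions:
P1->P2, P2->P3, ..., P23->P24
Steps needed = (number of implications) - 1 = 23 - 1 = 22

22


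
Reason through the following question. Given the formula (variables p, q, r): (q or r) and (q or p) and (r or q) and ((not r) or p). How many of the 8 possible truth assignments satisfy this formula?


Evaluate all 8 assignments for p, q, r:
p=0, q=0, r=0: 0
p=0, q=0, r=1: 0
p=0, q=1, r=0: 1
p=0, q=1, r=1: 0
p=1, q=0, r=0: 0
p=1, q=0, r=1: 1
p=1, q=1, r=0: 1
p=1, q=1, r=1: 1
Satisfying count = 4

4


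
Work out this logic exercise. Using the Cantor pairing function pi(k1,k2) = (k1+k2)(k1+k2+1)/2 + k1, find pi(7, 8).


k1 + k2 = 15
(k1+k2)(k1+k2+1)/2 = 15 * 16 / 2 = 120
pi = 120 + 7 = 127

127


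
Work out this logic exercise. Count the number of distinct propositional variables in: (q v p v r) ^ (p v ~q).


Identify each variable that appears in the formula.
Variables found: p, q, r
Count = 3

3


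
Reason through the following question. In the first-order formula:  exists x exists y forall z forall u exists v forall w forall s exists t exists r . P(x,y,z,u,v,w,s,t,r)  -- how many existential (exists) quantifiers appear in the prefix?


Quantifier prefix: exists x exists y forall z forall u exists v forall w forall s exists t exists r
Mark each quantifier type:
  E E U U E U U E E
Universal count = 4, Existential count = 5
Asked for existential (exists) quantifiers: 5

5


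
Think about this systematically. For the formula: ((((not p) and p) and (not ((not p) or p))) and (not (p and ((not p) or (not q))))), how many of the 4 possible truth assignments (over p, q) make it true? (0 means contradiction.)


Check all 4 assignments:
p=0, q=0: 0
p=0, q=1: 0
p=1, q=0: 0
p=1, q=1: 0
Count of True = 0

0


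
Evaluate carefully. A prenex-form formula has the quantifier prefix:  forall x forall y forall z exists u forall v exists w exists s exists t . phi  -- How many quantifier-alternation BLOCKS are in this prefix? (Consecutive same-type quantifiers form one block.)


Quantifier-type sequence: A A A E A E E E  (A=forall, E=exists)
Group into maximal same-type runs:
  Ax3 | Ex1 | Ax1 | Ex3
Number of blocks = 4

4


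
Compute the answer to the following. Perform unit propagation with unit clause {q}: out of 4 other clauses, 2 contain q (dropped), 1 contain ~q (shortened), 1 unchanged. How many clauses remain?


Satisfied (removed): 2
Shortened (remain): 1
Unchanged (remain): 1
Remaining = 1 + 1 = 2

2


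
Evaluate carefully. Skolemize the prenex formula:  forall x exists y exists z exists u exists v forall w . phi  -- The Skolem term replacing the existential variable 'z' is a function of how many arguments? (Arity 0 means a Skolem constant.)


Quantifier prefix: forall x exists y exists z exists u exists v forall w
'z' is existentially quantified at position 3.
Universal variables preceding it: x
Skolem function arity = 1

1


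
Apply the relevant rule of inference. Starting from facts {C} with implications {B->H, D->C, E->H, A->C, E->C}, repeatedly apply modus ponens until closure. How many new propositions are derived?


Initial facts: {C}
Apply modus ponens to closure:
  (no implication fires)
Final known: {C}
New propositions: {(none)}
Count = 0

0


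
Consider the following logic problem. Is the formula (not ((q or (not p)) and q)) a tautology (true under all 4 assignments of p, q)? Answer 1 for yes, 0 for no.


Check all 4 assignments:
p=0, q=0: 1
p=0, q=1: 0
p=1, q=0: 1
p=1, q=1: 0
Satisfying count = 2/4.
Tautology iff count = 4: no.

0


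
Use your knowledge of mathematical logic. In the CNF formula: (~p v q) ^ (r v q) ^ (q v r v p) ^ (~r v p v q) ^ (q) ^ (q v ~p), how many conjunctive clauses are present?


A CNF formula is a conjunction of clauses.
Clauses are separated by ^.
Counting the conjuncts: 6 clauses.

6


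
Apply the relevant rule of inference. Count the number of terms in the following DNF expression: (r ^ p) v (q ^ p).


A DNF formula is a disjunction of terms (conjunctions).
Terms are separated by v.
Counting the disjuncts: 2 terms.

2


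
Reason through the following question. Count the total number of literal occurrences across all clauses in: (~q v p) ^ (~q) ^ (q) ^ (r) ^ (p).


Counting literals in each clause:
Clause 1: 2 literal(s)
Clause 2: 1 literal(s)
Clause 3: 1 literal(s)
Clause 4: 1 literal(s)
Clause 5: 1 literal(s)
Total = 6

6


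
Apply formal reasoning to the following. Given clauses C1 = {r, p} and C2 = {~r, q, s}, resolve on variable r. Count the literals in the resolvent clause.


Remove r from C1 and ~r from C2.
C1 remainder: {p}
C2 remainder: {q, s}
Union (resolvent): {p, q, s}
Resolvent has 3 literal(s).

3


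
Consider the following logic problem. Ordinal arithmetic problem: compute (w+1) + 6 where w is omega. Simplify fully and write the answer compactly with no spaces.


Compute (w+1) + 6.
Ordinal + is associative but NOT commutative; for finite n>0, n + w = w but w + n stays w+n.
By associativity: (w+1) + 6 = w + (1+6) = w+7.
Result = w+7

w+7


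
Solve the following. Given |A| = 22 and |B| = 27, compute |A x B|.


The Cartesian product A x B contains all ordered pairs (a, b).
|A x B| = |A| * |B| = 22 * 27 = 594

594


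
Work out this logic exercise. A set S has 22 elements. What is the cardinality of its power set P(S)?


The power set of a set with n elements has 2^n elements.
|P(S)| = 2^22 = 4194304

4194304


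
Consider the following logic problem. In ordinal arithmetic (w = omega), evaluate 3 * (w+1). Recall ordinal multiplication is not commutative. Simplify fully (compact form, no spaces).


Compute 3 * (w+1).
Ordinal * is associative and left-distributive over +, but NOT commutative; for finite n>1, n*w = w but w*n stays w*n.
By left-distributivity: 3 * (w+1) = 3*w + 3*1 = w + 3 = w+3.
Result = w+3

w+3


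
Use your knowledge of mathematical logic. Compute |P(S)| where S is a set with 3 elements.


The power set of a set with n elements has 2^n elements.
|P(S)| = 2^3 = 8

8


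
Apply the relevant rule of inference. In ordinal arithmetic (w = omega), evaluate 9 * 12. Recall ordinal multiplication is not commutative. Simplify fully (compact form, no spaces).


Compute 9 * 12.
Ordinal * is associative and left-distributive over +, but NOT commutative; for finite n>1, n*w = w but w*n stays w*n.
Both finite; ordinal * agrees with natural *: 9 * 12 = 108.
Result = 108

108


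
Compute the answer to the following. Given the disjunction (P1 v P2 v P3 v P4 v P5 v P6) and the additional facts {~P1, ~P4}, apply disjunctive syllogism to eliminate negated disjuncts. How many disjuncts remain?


Original disjuncts (6): P1, P2, P3, P4, P5, P6
Negated (eliminate): ~P1, ~P4
Remaining disjuncts: P2, P3, P5, P6
Count = 6 - 2 = 4

4


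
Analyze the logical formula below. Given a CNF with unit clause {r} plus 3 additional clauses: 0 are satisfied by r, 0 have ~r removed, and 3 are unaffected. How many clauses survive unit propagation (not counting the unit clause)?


Satisfied (removed): 0
Shortened (remain): 0
Unchanged (remain): 3
Remaining = 0 + 3 = 3

3


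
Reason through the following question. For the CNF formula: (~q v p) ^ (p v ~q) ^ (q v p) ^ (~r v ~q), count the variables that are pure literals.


Check each variable for pure literal status:
p: pure positive
q: mixed (not pure)
r: pure negative
Pure literal count = 2

2


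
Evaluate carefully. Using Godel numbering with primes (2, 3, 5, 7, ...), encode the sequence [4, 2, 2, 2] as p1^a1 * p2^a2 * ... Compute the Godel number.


Encode each element as an exponent of the corresponding prime:
  2^4 = 16
  3^2 = 9
  5^2 = 25
  7^2 = 49
Product = 16 * 9 * 25 * 49 = 176400

176400


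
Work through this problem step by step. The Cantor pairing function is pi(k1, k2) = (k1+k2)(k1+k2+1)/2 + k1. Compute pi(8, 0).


k1 + k2 = 8
(k1+k2)(k1+k2+1)/2 = 8 * 9 / 2 = 36
pi = 36 + 8 = 44

44


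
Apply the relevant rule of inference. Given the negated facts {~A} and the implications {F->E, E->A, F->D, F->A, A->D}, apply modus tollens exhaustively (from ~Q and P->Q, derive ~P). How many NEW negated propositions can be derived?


Initial negated facts: {~A}
Apply modus tollens to closure:
  ~A and E->A  =>  ~E
  ~A and F->A  =>  ~F
Final negated: {~A, ~E, ~F}
New negations: {~E, ~F}
Count = 2

2


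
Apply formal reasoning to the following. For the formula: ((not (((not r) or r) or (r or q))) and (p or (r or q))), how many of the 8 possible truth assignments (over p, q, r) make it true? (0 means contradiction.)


Check all 8 assignments:
p=0, q=0, r=0: 0
p=0, q=0, r=1: 0
p=0, q=1, r=0: 0
p=0, q=1, r=1: 0
p=1, q=0, r=0: 0
p=1, q=0, r=1: 0
p=1, q=1, r=0: 0
p=1, q=1, r=1: 0
Count of True = 0

0


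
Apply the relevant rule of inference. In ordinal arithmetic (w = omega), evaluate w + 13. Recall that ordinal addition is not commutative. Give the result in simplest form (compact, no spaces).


Compute w + 13.
Ordinal + is associative but NOT commutative; for finite n>0, n + w = w but w + n stays w+n.
w + 13 is already in normal form (a successor ordinal beyond w).
Result = w+13

w+13


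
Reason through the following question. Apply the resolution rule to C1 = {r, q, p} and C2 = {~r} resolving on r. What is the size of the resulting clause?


Remove r from C1 and ~r from C2.
C1 remainder: {q, p}
C2 remainder: {}
Union (resolvent): {p, q}
Resolvent has 2 literal(s).

2


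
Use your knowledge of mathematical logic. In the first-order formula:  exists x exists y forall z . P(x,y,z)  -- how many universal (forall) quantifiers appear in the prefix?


Quantifier prefix: exists x exists y forall z
Mark each quantifier type:
  E E U
Universal count = 1, Existential count = 2
Asked for universal (forall) quantifiers: 1

1


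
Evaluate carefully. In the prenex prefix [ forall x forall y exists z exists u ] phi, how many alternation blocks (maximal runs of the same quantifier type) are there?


Quantifier-type sequence: A A E E  (A=forall, E=exists)
Group into maximal same-type runs:
  Ax2 | Ex2
Number of blocks = 2

2


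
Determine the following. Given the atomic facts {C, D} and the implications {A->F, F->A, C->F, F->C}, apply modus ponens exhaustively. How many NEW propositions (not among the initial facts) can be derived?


Initial facts: {C, D}
Apply modus ponens to closure:
  C and C->F  =>  F
  F and F->A  =>  A
Final known: {A, C, D, F}
New propositions: {A, F}
Count = 2

2


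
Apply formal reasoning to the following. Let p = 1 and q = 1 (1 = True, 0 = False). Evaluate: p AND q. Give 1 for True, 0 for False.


p = 1, q = 1
Operation: p AND q
Evaluate: 1 AND 1 = 1

1


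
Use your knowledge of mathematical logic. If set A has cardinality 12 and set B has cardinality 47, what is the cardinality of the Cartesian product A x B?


The Cartesian product A x B contains all ordered pairs (a, b).
|A x B| = |A| * |B| = 12 * 47 = 564

564


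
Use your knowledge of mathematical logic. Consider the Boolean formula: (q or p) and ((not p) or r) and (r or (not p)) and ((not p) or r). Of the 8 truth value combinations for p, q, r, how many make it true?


Evaluate all 8 assignments for p, q, r:
p=0, q=0, r=0: 0
p=0, q=0, r=1: 0
p=0, q=1, r=0: 1
p=0, q=1, r=1: 1
p=1, q=0, r=0: 0
p=1, q=0, r=1: 1
p=1, q=1, r=0: 0
p=1, q=1, r=1: 1
Satisfying count = 4

4


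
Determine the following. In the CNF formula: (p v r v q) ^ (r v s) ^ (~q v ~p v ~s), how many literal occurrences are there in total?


Counting literals in each clause:
Clause 1: 3 literal(s)
Clause 2: 2 literal(s)
Clause 3: 3 literal(s)
Total = 8

8


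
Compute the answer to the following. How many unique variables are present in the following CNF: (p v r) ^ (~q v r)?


Identify each variable that appears in the formula.
Variables found: p, q, r
Count = 3

3


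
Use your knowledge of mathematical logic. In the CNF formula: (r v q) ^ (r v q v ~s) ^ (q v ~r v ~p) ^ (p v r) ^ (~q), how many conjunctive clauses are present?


A CNF formula is a conjunction of clauses.
Clauses are separated by ^.
Counting the conjuncts: 5 clauses.

5


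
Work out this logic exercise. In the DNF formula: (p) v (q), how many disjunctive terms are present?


A DNF formula is a disjunction of terms (conjunctions).
Terms are separated by v.
Counting the disjuncts: 2 terms.

2


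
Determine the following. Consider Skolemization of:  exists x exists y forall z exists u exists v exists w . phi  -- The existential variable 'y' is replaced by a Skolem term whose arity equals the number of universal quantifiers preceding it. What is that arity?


Quantifier prefix: exists x exists y forall z exists u exists v exists w
'y' is existentially quantified at position 2.
No universal quantifiers precede it.
Skolem function arity = 0 (a Skolem constant)

0


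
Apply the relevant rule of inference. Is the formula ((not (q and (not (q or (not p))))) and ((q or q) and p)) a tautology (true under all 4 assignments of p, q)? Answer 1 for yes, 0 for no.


Check all 4 assignments:
p=0, q=0: 0
p=0, q=1: 0
p=1, q=0: 0
p=1, q=1: 1
Satisfying count = 1/4.
Tautology iff count = 4: no.

0


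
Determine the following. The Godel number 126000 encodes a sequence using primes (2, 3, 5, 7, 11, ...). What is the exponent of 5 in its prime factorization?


Factorize 126000 by dividing by 5 repeatedly.
Division steps: 5 divides 126000 exactly 3 time(s).
Exponent of 5 = 3

3


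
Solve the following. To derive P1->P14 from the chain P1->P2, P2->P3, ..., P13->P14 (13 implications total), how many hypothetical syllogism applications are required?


With 13 implications in a chain connecting 14 propositions:
P1->P2, P2->P3, ..., P13->P14
Steps needed = (number of implications) - 1 = 13 - 1 = 12

12


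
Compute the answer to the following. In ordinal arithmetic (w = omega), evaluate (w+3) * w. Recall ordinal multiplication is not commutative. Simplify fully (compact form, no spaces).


Compute (w+3) * w.
Ordinal * is associative and left-distributive over +, but NOT commutative; for finite n>1, n*w = w but w*n stays w*n.
(w+3) * w = sup{(w+3)*k : k<w} = sup{w*k+3} = w^2 (the +3 tail is absorbed in the limit).
Result = w^2

w^2


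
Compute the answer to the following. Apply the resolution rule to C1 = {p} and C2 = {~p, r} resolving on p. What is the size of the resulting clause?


Remove p from C1 and ~p from C2.
C1 remainder: {}
C2 remainder: {r}
Union (resolvent): {r}
Resolvent has 1 literal(s).

1


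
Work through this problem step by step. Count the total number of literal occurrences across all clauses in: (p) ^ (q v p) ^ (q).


Counting literals in each clause:
Clause 1: 1 literal(s)
Clause 2: 2 literal(s)
Clause 3: 1 literal(s)
Total = 4

4


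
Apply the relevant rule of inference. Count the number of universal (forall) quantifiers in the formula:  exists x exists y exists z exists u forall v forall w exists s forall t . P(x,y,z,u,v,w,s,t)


Quantifier prefix: exists x exists y exists z exists u forall v forall w exists s forall t
Mark each quantifier type:
  E E E E U U E U
Universal count = 3, Existential count = 5
Asked for universal (forall) quantifiers: 3

3
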